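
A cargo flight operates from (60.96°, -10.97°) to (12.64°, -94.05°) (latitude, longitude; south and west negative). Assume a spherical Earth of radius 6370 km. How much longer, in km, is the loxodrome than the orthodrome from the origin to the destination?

340 km

Great circle: cos σ = sin φ₁ sin φ₂ + cos φ₁ cos φ₂ cos Δλ,  σ = 1.3198 rad → d_gc = 8407.0 km
Rhumb line: Δψ = -1.1285, q = Δφ/Δψ = 0.7473, d_rh = R√(Δφ²+q²Δλ²) = 8746.6 km
Excess = 8746.6 − 8407.0 = 339.6 ≈ 340 km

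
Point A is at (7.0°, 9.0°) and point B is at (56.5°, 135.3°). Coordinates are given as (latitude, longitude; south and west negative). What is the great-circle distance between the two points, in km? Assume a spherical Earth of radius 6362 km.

cos σ = sin φ₁ sin φ₂ + cos φ₁ cos φ₂ cos Δλ
      = sin(7.00°)sin(56.50°) + cos(7.00°)cos(56.50°)cos(126.30°) = -0.2227
σ = 102.867° → d = Rσ = 6362·1.79537 = 11422 km

11422 km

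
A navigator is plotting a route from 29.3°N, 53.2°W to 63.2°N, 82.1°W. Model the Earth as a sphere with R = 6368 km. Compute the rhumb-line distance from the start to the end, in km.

4320 km

Δψ = ln[tan(π/4+φ₂/2)/tan(π/4+φ₁/2)] = +0.8993;  Δφ = +0.5917 rad,  Δλ = -0.5044 rad
q = Δφ/Δψ = 0.6580
d = R·√(Δφ² + q²Δλ²) = 6368·0.67839 = 4320 km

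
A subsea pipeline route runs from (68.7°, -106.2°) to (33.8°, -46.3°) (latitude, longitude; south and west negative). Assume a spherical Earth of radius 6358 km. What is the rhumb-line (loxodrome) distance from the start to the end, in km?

5482 km

Δψ = ln[tan(π/4+φ₂/2)/tan(π/4+φ₁/2)] = -1.0436;  Δφ = -0.6091 rad,  Δλ = +1.0455 rad
q = Δφ/Δψ = 0.5837
d = R·√(Δφ² + q²Δλ²) = 6358·0.86219 = 5482 km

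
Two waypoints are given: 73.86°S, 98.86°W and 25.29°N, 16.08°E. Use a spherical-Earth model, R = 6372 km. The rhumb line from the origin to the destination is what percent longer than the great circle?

6.5%

Great circle: σ = 2.1134 rad → d_gc = Rσ = 13466.4 km
Rhumb: Δφ = +1.7305, Δλ = +2.0061, Δψ = +2.4099, q = Δφ/Δψ = 0.7181 → d_rh = R√(Δφ²+q²Δλ²) = 14347.2 km
Excess = (14347.2 − 13466.4) / 13466.4 = 880.8 / 13466.4 = 6.54% ≈ 6.5%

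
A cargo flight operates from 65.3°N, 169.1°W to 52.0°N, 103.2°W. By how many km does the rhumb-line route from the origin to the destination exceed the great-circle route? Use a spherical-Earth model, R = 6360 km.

Great circle: cos σ = sin φ₁ sin φ₂ + cos φ₁ cos φ₂ cos Δλ,  σ = 0.6077 rad → d_gc = 3865.0 km
Rhumb line: Δψ = -0.4528, q = Δφ/Δψ = 0.5127, d_rh = R√(Δφ²+q²Δλ²) = 4030.6 km
Excess = 4030.6 − 3865.0 = 165.6 ≈ 166 km

166 km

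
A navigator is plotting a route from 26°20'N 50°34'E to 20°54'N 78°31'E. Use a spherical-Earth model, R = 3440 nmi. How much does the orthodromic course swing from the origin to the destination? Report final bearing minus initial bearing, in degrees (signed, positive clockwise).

+11.4°

At departure: θ₁ = atan2(sin Δλ cos φ₂, cos φ₁ sin φ₂ − sin φ₁ cos φ₂ cos Δλ) = 96.04°
At arrival: θ₂ = atan2(sin Δλ cos φ₁, −cos φ₂ sin φ₁ + sin φ₂ cos φ₁ cos Δλ) = 107.44°
Δθ = θ₂ − θ₁ = +11.4°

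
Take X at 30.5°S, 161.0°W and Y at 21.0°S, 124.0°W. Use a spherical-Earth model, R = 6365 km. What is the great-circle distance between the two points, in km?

3831 km

Haversine: a = sin²(Δφ/2)+cos φ₁ cos φ₂ sin²(Δλ/2) = 0.08785;  σ = 2·atan2(√a,√(1−a))
σ = 34.482° → d = Rσ = 6365·0.60182 = 3831 km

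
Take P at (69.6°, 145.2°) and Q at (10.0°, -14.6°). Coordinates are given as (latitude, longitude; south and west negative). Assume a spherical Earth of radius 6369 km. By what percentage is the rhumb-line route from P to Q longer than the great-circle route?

24.3%

Great circle: σ = 1.7309 rad → d_gc = Rσ = 11024.0 km
Rhumb: Δφ = -1.0402, Δλ = -2.7890, Δψ = -1.5398, q = Δφ/Δψ = 0.6756 → d_rh = R√(Δφ²+q²Δλ²) = 13707.7 km
Excess = (13707.7 − 11024.0) / 11024.0 = 2683.7 / 11024.0 = 24.34% ≈ 24.3%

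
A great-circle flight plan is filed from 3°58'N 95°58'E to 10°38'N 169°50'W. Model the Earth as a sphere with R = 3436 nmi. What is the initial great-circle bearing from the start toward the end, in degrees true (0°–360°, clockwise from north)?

79.1°

N = sin Δλ·cos φ₂ = +0.9802;  D = cos φ₁ sin φ₂ − sin φ₁ cos φ₂ cos Δλ = +0.1891
initial course = atan2(N, D) = 79.08°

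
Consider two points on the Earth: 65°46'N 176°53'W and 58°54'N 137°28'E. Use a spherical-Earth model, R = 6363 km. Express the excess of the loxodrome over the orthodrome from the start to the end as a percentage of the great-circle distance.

2.1%

Great circle: σ = 0.3790 rad → d_gc = Rσ = 2411.8 km
Rhumb: Δφ = -0.1198, Δλ = -0.7967, Δψ = -0.2594, q = Δφ/Δψ = 0.4620 → d_rh = R√(Δφ²+q²Δλ²) = 2463.3 km
Excess = (2463.3 − 2411.8) / 2411.8 = 51.5 / 2411.8 = 2.14% ≈ 2.1%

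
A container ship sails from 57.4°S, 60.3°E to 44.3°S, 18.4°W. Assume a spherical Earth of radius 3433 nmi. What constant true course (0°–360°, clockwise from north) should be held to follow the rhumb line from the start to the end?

Meridional parts: M(φ₁)=-1.2296, M(φ₂)=-0.8642 → ΔM = +0.3654;  Δλ = -1.3736 rad
tan C = Δλ / ΔM = -3.7595 → C = 284.90°

284.9°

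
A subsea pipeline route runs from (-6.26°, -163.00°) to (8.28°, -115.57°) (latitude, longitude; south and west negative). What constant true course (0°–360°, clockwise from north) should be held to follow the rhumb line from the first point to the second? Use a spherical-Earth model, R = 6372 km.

Δψ = ln[tan(π/4+φ₂/2)/tan(π/4+φ₁/2)] = +0.2545
Δλ = +0.8278 rad (taken the short way round)
course = atan2(Δλ, Δψ) = 72.91°

72.9°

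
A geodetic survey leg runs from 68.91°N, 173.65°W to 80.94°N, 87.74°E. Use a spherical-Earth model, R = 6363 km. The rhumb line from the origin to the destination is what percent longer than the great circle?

Great circle: σ = 0.4205 rad → d_gc = Rσ = 2675.5 km
Rhumb: Δφ = +0.2100, Δλ = -1.7211, Δψ = +0.8542, q = Δφ/Δψ = 0.2458 → d_rh = R√(Δφ²+q²Δλ²) = 3005.0 km
Excess = (3005.0 − 2675.5) / 2675.5 = 329.5 / 2675.5 = 12.32% ≈ 12.3%

12.3%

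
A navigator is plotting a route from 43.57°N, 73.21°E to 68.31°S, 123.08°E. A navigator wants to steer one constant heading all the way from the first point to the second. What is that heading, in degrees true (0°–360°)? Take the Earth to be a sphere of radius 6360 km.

160.8°

Meridional parts: M(φ₁)=+0.8465, M(φ₂)=-1.6525 → ΔM = -2.4990;  Δλ = +0.8704 rad
tan C = Δλ / ΔM = -0.3483 → C = 160.80°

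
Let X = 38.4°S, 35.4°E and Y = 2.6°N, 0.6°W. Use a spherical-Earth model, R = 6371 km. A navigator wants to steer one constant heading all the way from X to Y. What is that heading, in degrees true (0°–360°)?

320.9°

Meridional parts: M(φ₁)=-0.7269, M(φ₂)=+0.0454 → ΔM = +0.7723;  Δλ = -0.6283 rad
tan C = Δλ / ΔM = -0.8136 → C = 320.87°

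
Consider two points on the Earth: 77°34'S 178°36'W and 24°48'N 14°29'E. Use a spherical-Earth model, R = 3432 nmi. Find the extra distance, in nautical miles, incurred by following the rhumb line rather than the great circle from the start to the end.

1487 nmi

Great circle: cos σ = sin φ₁ sin φ₂ + cos φ₁ cos φ₂ cos Δλ,  σ = 2.2143 rad → d_gc = 7599.4 nmi
Rhumb line: Δψ = +2.6641, q = Δφ/Δψ = 0.6706, d_rh = R√(Δφ²+q²Δλ²) = 9086.1 nmi
Excess = 9086.1 − 7599.4 = 1486.7 ≈ 1487 nmi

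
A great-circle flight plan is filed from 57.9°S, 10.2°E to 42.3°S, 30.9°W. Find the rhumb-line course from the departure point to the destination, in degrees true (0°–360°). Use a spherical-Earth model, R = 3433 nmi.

300.9°

Meridional parts: M(φ₁)=-1.2459, M(φ₂)=-0.8162 → ΔM = +0.4296;  Δλ = -0.7173 rad
tan C = Δλ / ΔM = -1.6696 → C = 300.92°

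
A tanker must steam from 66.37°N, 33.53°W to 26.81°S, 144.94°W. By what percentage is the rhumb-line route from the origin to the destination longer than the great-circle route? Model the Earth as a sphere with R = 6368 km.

4.4%

Great circle: σ = 2.1458 rad → d_gc = Rσ = 13664.2 km
Rhumb: Δφ = -1.6263, Δλ = -1.9445, Δψ = -2.0505, q = Δφ/Δψ = 0.7931 → d_rh = R√(Δφ²+q²Δλ²) = 14272.2 km
Excess = (14272.2 − 13664.2) / 13664.2 = 608.0 / 13664.2 = 4.4496% ≈ 4.4%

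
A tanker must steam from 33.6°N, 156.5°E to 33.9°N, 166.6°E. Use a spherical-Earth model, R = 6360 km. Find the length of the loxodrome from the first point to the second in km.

933 km

Δψ = ln[tan(π/4+φ₂/2)/tan(π/4+φ₁/2)] = +0.0063;  Δφ = +0.0052 rad,  Δλ = +0.1763 rad
q = Δφ/Δψ = 0.8315
d = R·√(Δφ² + q²Δλ²) = 6360·0.14666 = 933 km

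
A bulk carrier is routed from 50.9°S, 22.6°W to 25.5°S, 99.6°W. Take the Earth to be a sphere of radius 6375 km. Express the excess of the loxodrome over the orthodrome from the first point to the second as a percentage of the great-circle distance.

3.4%

Great circle: σ = 1.0904 rad → d_gc = Rσ = 6951.2 km
Rhumb: Δφ = +0.4433, Δλ = -1.3439, Δψ = +0.5748, q = Δφ/Δψ = 0.7712 → d_rh = R√(Δφ²+q²Δλ²) = 7186.3 km
Excess = (7186.3 − 6951.2) / 6951.2 = 235.1 / 6951.2 = 3.38% ≈ 3.4%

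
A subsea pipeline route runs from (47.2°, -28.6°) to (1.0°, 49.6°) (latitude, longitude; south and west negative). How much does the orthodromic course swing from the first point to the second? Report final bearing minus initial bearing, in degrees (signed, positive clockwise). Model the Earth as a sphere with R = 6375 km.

At departure: θ₁ = atan2(sin Δλ cos φ₂, cos φ₁ sin φ₂ − sin φ₁ cos φ₂ cos Δλ) = 98.04°
At arrival: θ₂ = atan2(sin Δλ cos φ₁, −cos φ₂ sin φ₁ + sin φ₂ cos φ₁ cos Δλ) = 137.71°
Δθ = θ₂ − θ₁ = +39.7°

+39.7°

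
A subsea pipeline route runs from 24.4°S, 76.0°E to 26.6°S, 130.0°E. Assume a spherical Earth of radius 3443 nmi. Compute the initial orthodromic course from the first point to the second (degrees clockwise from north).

θ = atan2( sin Δλ·cos φ₂ ,  cos φ₁ sin φ₂ − sin φ₁ cos φ₂ cos Δλ )
  = atan2(+0.7234, -0.1907) = 104.76°

104.8°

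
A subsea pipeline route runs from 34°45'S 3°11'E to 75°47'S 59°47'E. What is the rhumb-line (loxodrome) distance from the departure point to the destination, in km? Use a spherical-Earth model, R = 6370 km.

Δψ = ln[tan(π/4+φ₂/2)/tan(π/4+φ₁/2)] = -1.4343;  Δφ = -0.7162 rad,  Δλ = +0.9879 rad
q = Δφ/Δψ = 0.4993
d = R·√(Δφ² + q²Δλ²) = 6370·0.86959 = 5539 km

5539 km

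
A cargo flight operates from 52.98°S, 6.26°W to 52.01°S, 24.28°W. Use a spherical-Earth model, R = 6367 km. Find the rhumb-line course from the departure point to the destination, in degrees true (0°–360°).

275.1°

Δψ = ln[tan(π/4+φ₂/2)/tan(π/4+φ₁/2)] = +0.0278
Δλ = -0.3145 rad (taken the short way round)
course = atan2(Δλ, Δψ) = 275.05°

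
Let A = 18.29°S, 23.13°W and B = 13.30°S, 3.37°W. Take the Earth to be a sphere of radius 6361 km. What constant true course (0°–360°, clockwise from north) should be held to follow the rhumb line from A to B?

Meridional parts: M(φ₁)=-0.3248, M(φ₂)=-0.2342 → ΔM = +0.0905;  Δλ = +0.3449 rad
tan C = Δλ / ΔM = +3.8090 → C = 75.29°

75.3°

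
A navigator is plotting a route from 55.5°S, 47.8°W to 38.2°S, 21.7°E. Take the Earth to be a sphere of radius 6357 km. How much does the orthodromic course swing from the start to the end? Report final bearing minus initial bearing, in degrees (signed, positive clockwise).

-54.2°

At departure: θ₁ = atan2(sin Δλ cos φ₂, cos φ₁ sin φ₂ − sin φ₁ cos φ₂ cos Δλ) = 99.52°
At arrival: θ₂ = atan2(sin Δλ cos φ₁, −cos φ₂ sin φ₁ + sin φ₂ cos φ₁ cos Δλ) = 45.30°
Δθ = θ₂ − θ₁ = -54.2°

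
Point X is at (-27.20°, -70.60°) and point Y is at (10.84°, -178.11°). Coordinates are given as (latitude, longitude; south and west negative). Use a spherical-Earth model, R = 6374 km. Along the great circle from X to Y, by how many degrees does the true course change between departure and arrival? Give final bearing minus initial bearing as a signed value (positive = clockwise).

+23.2°

Initial bearing θ₁ = atan2(sin Δλ cos φ₂, cos φ₁ sin φ₂ − sin φ₁ cos φ₂ cos Δλ) = 271.97°
Final bearing θ₂ = (initial bearing from the destination back to the start) + 180° = 295.17°
Δθ = θ₂ − θ₁ = +23.2°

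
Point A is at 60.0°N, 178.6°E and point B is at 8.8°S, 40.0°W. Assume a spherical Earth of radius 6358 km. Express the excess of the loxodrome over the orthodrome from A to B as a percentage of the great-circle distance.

Great circle: σ = 2.1161 rad → d_gc = Rσ = 13454.0 km
Rhumb: Δφ = -1.2008, Δλ = +2.4679, Δψ = -1.4712, q = Δφ/Δψ = 0.8162 → d_rh = R√(Δφ²+q²Δλ²) = 14910.1 km
Excess = (14910.1 − 13454.0) / 13454.0 = 1456.1 / 13454.0 = 10.82% ≈ 10.8%

10.8%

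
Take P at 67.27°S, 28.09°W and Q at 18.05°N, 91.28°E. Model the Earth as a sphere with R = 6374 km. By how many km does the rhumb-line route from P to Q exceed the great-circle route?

885 km

Great circle: cos σ = sin φ₁ sin φ₂ + cos φ₁ cos φ₂ cos Δλ,  σ = 2.0555 rad → d_gc = 13101.9 km
Rhumb line: Δψ = +1.9248, q = Δφ/Δψ = 0.7736, d_rh = R√(Δφ²+q²Δλ²) = 13987.0 km
Excess = 13987.0 − 13101.9 = 885.1 ≈ 885 km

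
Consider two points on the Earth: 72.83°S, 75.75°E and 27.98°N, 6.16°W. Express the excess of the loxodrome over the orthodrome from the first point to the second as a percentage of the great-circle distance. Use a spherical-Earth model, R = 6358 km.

Great circle: σ = 1.9950 rad → d_gc = Rσ = 12684.0 km
Rhumb: Δφ = +1.7595, Δλ = -1.4296, Δψ = +2.3997, q = Δφ/Δψ = 0.7332 → d_rh = R√(Δφ²+q²Δλ²) = 13021.4 km
Excess = (13021.4 − 12684.0) / 12684.0 = 337.4 / 12684.0 = 2.66% ≈ 2.7%

2.7%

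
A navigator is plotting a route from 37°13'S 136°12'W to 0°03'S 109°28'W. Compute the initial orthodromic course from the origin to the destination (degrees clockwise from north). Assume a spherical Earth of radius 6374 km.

θ = atan2( sin Δλ·cos φ₂ ,  cos φ₁ sin φ₂ − sin φ₁ cos φ₂ cos Δλ )
  = atan2(+0.4498, +0.5395) = 39.82°

39.8°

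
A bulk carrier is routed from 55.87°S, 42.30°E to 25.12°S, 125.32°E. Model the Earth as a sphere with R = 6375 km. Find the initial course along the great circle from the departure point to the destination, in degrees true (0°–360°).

θ = atan2( sin Δλ·cos φ₂ ,  cos φ₁ sin φ₂ − sin φ₁ cos φ₂ cos Δλ )
  = atan2(+0.8987, -0.1471) = 99.30°

99.3°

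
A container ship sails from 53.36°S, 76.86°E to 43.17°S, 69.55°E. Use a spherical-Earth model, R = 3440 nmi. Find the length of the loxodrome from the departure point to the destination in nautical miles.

Δψ = ln[tan(π/4+φ₂/2)/tan(π/4+φ₁/2)] = +0.2684;  Δφ = +0.1778 rad,  Δλ = -0.1276 rad
q = Δφ/Δψ = 0.6626
d = R·√(Δφ² + q²Δλ²) = 3440·0.19692 = 677 nmi

677 nmi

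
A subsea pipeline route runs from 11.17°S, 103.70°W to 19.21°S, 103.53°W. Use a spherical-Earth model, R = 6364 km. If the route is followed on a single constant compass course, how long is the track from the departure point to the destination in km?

Δψ = ln[tan(π/4+φ₂/2)/tan(π/4+φ₁/2)] = -0.1455;  Δφ = -0.1403 rad,  Δλ = +0.0030 rad
q = Δφ/Δψ = 0.9642
d = R·√(Δφ² + q²Δλ²) = 6364·0.14035 = 893 km

893 km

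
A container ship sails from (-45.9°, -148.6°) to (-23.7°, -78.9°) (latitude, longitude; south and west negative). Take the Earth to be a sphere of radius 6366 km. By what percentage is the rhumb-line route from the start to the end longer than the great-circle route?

Great circle: σ = 1.0359 rad → d_gc = Rσ = 6594.7 km
Rhumb: Δφ = +0.3875, Δλ = +1.2165, Δψ = +0.4778, q = Δφ/Δψ = 0.8109 → d_rh = R√(Δφ²+q²Δλ²) = 6747.1 km
Excess = (6747.1 − 6594.7) / 6594.7 = 152.4 / 6594.7 = 2.31% ≈ 2.3%

2.3%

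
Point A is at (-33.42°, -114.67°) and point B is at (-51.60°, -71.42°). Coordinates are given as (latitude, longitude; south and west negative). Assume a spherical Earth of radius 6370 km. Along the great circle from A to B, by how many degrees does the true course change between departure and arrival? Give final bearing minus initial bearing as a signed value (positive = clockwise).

At departure: θ₁ = atan2(sin Δλ cos φ₂, cos φ₁ sin φ₂ − sin φ₁ cos φ₂ cos Δλ) = 133.57°
At arrival: θ₂ = atan2(sin Δλ cos φ₁, −cos φ₂ sin φ₁ + sin φ₂ cos φ₁ cos Δλ) = 103.22°
Δθ = θ₂ − θ₁ = -30.4°

-30.4°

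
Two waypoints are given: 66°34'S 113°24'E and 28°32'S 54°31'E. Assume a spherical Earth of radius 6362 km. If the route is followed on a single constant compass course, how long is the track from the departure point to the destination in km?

5901 km

Rhumb course C = atan2(Δλ, Δψ) with Δψ = ln[tan(π/4+φ₂/2)/tan(π/4+φ₁/2)] = +1.0532, Δλ = -1.0277 → C = 315.70°
d = R·|Δφ| / |cos C| = 6362·0.66381 / 0.71571 = 5901 km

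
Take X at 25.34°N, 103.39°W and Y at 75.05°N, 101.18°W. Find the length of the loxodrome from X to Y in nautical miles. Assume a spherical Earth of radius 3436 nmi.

Rhumb course C = atan2(Δλ, Δψ) with Δψ = ln[tan(π/4+φ₂/2)/tan(π/4+φ₁/2)] = +1.5735, Δλ = +0.0386 → C = 1.40°
d = R·|Δφ| / |cos C| = 3436·0.86760 / 0.99970 = 2982 nmi

2982 nmi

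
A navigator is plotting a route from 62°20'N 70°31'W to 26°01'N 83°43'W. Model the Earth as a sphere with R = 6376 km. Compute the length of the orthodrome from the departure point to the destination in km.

Haversine: a = sin²(Δφ/2)+cos φ₁ cos φ₂ sin²(Δλ/2) = 0.10263;  σ = 2·atan2(√a,√(1−a))
σ = 37.370° → d = Rσ = 6376·0.65223 = 4159 km

4159 km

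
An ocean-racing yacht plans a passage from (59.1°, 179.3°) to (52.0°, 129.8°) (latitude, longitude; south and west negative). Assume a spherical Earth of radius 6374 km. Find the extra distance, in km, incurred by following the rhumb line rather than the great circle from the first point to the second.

Great circle: cos σ = sin φ₁ sin φ₂ + cos φ₁ cos φ₂ cos Δλ,  σ = 0.4918 rad → d_gc = 3134.5 km
Rhumb line: Δψ = -0.2198, q = Δφ/Δψ = 0.5638, d_rh = R√(Δφ²+q²Δλ²) = 3203.5 km
Excess = 3203.5 − 3134.5 = 69.0 ≈ 69 km

69 km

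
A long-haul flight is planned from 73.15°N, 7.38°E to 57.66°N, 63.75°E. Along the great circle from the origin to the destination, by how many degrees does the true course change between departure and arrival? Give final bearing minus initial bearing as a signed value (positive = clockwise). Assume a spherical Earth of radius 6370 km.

Initial bearing θ₁ = atan2(sin Δλ cos φ₂, cos φ₁ sin φ₂ − sin φ₁ cos φ₂ cos Δλ) = 94.96°
Final bearing θ₂ = (initial bearing from the destination back to the start) + 180° = 147.33°
Δθ = θ₂ − θ₁ = +52.4°

+52.4°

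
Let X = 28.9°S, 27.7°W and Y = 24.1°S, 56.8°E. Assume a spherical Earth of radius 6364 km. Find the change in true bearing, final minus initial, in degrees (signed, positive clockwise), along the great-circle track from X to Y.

Initial bearing θ₁ = atan2(sin Δλ cos φ₂, cos φ₁ sin φ₂ − sin φ₁ cos φ₂ cos Δλ) = 109.13°
Final bearing θ₂ = (initial bearing from the destination back to the start) + 180° = 64.97°
Δθ = θ₂ − θ₁ = -44.2°

-44.2°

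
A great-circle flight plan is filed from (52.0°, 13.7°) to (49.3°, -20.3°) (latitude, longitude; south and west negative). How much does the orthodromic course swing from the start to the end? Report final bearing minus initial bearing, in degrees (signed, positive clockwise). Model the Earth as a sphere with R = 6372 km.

At departure: θ₁ = atan2(sin Δλ cos φ₂, cos φ₁ sin φ₂ − sin φ₁ cos φ₂ cos Δλ) = 276.38°
At arrival: θ₂ = atan2(sin Δλ cos φ₁, −cos φ₂ sin φ₁ + sin φ₂ cos φ₁ cos Δλ) = 249.77°
Δθ = θ₂ − θ₁ = -26.6°

-26.6°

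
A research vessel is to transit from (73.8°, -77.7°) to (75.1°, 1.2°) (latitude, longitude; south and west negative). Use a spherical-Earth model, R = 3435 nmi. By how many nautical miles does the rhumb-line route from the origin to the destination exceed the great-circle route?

92 nmi

Great circle: cos σ = sin φ₁ sin φ₂ + cos φ₁ cos φ₂ cos Δλ,  σ = 0.3428 rad → d_gc = 1177.5 nmi
Rhumb line: Δψ = +0.0847, q = Δφ/Δψ = 0.2679, d_rh = R√(Δφ²+q²Δλ²) = 1269.7 nmi
Excess = 1269.7 − 1177.5 = 92.2 ≈ 92 nmi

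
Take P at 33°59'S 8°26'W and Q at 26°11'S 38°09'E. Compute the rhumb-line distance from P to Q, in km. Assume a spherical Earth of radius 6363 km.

Rhumb course C = atan2(Δλ, Δψ) with Δψ = ln[tan(π/4+φ₂/2)/tan(π/4+φ₁/2)] = +0.1575, Δλ = +0.8130 → C = 79.03°
d = R·|Δφ| / |cos C| = 6363·0.13614 / 0.19022 = 4554 km

4554 km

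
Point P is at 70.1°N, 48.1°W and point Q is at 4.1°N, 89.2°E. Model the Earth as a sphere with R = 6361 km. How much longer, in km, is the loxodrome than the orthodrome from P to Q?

1663 km

Great circle: cos σ = sin φ₁ sin φ₂ + cos φ₁ cos φ₂ cos Δλ,  σ = 1.7541 rad → d_gc = 11157.8 km
Rhumb line: Δψ = -1.6689, q = Δφ/Δψ = 0.6902, d_rh = R√(Δφ²+q²Δλ²) = 12821.2 km
Excess = 12821.2 − 11157.8 = 1663.4 ≈ 1663 km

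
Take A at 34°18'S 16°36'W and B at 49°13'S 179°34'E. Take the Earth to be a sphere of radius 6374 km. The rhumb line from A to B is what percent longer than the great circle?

Great circle: σ = 1.6625 rad → d_gc = Rσ = 10596.8 km
Rhumb: Δφ = -0.2603, Δλ = -2.8594, Δψ = -0.3516, q = Δφ/Δψ = 0.7405 → d_rh = R√(Δφ²+q²Δλ²) = 13597.3 km
Excess = (13597.3 − 10596.8) / 10596.8 = 3000.5 / 10596.8 = 28.32% ≈ 28.3%

28.3%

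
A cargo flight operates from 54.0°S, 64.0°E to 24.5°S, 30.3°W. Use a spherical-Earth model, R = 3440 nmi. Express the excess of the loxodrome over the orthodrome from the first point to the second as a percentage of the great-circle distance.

5.7%

Great circle: σ = 1.2709 rad → d_gc = Rσ = 4372.0 nmi
Rhumb: Δφ = +0.5149, Δλ = -1.6458, Δψ = +0.6829, q = Δφ/Δψ = 0.7539 → d_rh = R√(Δφ²+q²Δλ²) = 4621.4 nmi
Excess = (4621.4 − 4372.0) / 4372.0 = 249.4 / 4372.0 = 5.70% ≈ 5.7%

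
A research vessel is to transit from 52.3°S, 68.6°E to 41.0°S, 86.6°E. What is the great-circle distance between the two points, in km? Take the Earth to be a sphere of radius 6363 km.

1850 km

Haversine: a = sin²(Δφ/2)+cos φ₁ cos φ₂ sin²(Δλ/2) = 0.02099;  σ = 2·atan2(√a,√(1−a))
σ = 16.659° → d = Rσ = 6363·0.29076 = 1850 km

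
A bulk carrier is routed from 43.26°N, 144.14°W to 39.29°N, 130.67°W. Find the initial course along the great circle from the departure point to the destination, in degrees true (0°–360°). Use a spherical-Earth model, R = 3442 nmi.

θ = atan2( sin Δλ·cos φ₂ ,  cos φ₁ sin φ₂ − sin φ₁ cos φ₂ cos Δλ )
  = atan2(+0.1803, -0.0546) = 106.86°

106.9°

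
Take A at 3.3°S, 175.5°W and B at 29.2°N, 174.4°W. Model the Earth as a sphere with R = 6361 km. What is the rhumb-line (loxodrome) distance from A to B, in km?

3610 km

Δψ = ln[tan(π/4+φ₂/2)/tan(π/4+φ₁/2)] = +0.5909;  Δφ = +0.5672 rad,  Δλ = +0.0192 rad
q = Δφ/Δψ = 0.9600
d = R·√(Δφ² + q²Δλ²) = 6361·0.56753 = 3610 km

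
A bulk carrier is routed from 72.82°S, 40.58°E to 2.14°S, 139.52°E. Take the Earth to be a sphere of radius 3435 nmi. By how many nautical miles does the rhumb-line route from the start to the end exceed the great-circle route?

362 nmi

Great circle: cos σ = sin φ₁ sin φ₂ + cos φ₁ cos φ₂ cos Δλ,  σ = 1.5810 rad → d_gc = 5430.7 nmi
Rhumb line: Δψ = +1.8527, q = Δφ/Δψ = 0.6658, d_rh = R√(Δφ²+q²Δλ²) = 5792.6 nmi
Excess = 5792.6 − 5430.7 = 361.9 ≈ 362 nmi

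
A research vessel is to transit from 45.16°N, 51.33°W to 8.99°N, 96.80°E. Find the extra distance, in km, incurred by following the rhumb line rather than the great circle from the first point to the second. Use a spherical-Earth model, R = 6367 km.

Great circle: cos σ = sin φ₁ sin φ₂ + cos φ₁ cos φ₂ cos Δλ,  σ = 2.0722 rad → d_gc = 13193.8 km
Rhumb line: Δψ = -0.7278, q = Δφ/Δψ = 0.8674, d_rh = R√(Δφ²+q²Δλ²) = 14833.5 km
Excess = 14833.5 − 13193.8 = 1639.7 ≈ 1640 km

1640 km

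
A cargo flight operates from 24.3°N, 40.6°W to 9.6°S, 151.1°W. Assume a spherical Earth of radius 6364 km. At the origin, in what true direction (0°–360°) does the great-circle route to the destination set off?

N = sin Δλ·cos φ₂ = -0.9236;  D = cos φ₁ sin φ₂ − sin φ₁ cos φ₂ cos Δλ = -0.0099
initial course = atan2(N, D) = 269.39°

269.4°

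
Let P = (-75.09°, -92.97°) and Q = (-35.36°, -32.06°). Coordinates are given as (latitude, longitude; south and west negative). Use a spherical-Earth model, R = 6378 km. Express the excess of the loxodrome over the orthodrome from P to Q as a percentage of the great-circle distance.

3.4%

Great circle: σ = 0.8483 rad → d_gc = Rσ = 5410.6 km
Rhumb: Δφ = +0.6934, Δλ = +1.0631, Δψ = +1.3732, q = Δφ/Δψ = 0.5050 → d_rh = R√(Δφ²+q²Δλ²) = 5593.1 km
Excess = (5593.1 − 5410.6) / 5410.6 = 182.5 / 5410.6 = 3.37% ≈ 3.4%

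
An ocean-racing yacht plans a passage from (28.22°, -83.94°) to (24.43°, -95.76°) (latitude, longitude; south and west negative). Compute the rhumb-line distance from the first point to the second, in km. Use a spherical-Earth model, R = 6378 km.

Rhumb course C = atan2(Δλ, Δψ) with Δψ = ln[tan(π/4+φ₂/2)/tan(π/4+φ₁/2)] = -0.0738, Δλ = -0.2063 → C = 250.31°
d = R·|Δφ| / |cos C| = 6378·0.06615 / 0.33692 = 1252 km

1252 km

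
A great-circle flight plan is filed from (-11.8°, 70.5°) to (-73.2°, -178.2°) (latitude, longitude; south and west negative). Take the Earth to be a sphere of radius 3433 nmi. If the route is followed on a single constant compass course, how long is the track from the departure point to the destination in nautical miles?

Rhumb course C = atan2(Δλ, Δψ) with Δψ = ln[tan(π/4+φ₂/2)/tan(π/4+φ₁/2)] = -1.7054, Δλ = +1.9426 → C = 131.28°
d = R·|Δφ| / |cos C| = 3433·1.07163 / 0.65974 = 5576 nmi

5576 nmi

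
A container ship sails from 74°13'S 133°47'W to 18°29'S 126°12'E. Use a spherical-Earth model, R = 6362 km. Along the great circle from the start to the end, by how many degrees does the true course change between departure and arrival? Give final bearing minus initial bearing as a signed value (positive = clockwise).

+88.6°

At departure: θ₁ = atan2(sin Δλ cos φ₂, cos φ₁ sin φ₂ − sin φ₁ cos φ₂ cos Δλ) = 255.30°
At arrival: θ₂ = atan2(sin Δλ cos φ₁, −cos φ₂ sin φ₁ + sin φ₂ cos φ₁ cos Δλ) = 343.89°
Δθ = θ₂ − θ₁ = +88.6°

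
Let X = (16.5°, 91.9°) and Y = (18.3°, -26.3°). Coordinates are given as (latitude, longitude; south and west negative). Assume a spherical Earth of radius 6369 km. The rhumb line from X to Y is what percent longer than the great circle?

2.6%

Great circle: σ = 1.9188 rad → d_gc = Rσ = 12220.7 km
Rhumb: Δφ = +0.0314, Δλ = -2.0630, Δψ = +0.0329, q = Δφ/Δψ = 0.9542 → d_rh = R√(Δφ²+q²Δλ²) = 12538.9 km
Excess = (12538.9 − 12220.7) / 12220.7 = 318.2 / 12220.7 = 2.60% ≈ 2.6%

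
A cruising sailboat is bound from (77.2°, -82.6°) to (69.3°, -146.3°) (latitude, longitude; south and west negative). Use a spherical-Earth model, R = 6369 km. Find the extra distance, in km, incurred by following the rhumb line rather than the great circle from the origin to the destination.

Great circle: cos σ = sin φ₁ sin φ₂ + cos φ₁ cos φ₂ cos Δλ,  σ = 0.3274 rad → d_gc = 2084.9 km
Rhumb line: Δψ = -0.4875, q = Δφ/Δψ = 0.2828, d_rh = R√(Δφ²+q²Δλ²) = 2186.9 km
Excess = 2186.9 − 2084.9 = 102.0 ≈ 102 km

102 km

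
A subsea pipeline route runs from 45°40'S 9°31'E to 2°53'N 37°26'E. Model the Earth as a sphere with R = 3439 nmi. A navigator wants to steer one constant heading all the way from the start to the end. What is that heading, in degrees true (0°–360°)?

27.2°

Meridional parts: M(φ₁)=-0.8979, M(φ₂)=+0.0503 → ΔM = +0.9483;  Δλ = +0.4872 rad
tan C = Δλ / ΔM = +0.5138 → C = 27.19°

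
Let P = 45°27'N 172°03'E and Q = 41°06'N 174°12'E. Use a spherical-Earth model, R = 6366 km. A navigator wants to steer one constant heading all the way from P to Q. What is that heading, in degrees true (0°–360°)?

160.2°

Δψ = ln[tan(π/4+φ₂/2)/tan(π/4+φ₁/2)] = -0.1043
Δλ = +0.0375 rad (taken the short way round)
course = atan2(Δλ, Δψ) = 160.22°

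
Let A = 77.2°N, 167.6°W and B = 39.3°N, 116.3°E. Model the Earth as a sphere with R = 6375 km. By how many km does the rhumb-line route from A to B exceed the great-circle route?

307 km

Great circle: cos σ = sin φ₁ sin φ₂ + cos φ₁ cos φ₂ cos Δλ,  σ = 0.8515 rad → d_gc = 5428.6 km
Rhumb line: Δψ = -1.4407, q = Δφ/Δψ = 0.4591, d_rh = R√(Δφ²+q²Δλ²) = 5735.5 km
Excess = 5735.5 − 5428.6 = 306.9 ≈ 307 km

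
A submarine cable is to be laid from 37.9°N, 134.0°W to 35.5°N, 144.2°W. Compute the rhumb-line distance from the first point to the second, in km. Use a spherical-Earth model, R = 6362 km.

Rhumb course C = atan2(Δλ, Δψ) with Δψ = ln[tan(π/4+φ₂/2)/tan(π/4+φ₁/2)] = -0.0523, Δλ = -0.1780 → C = 253.64°
d = R·|Δφ| / |cos C| = 6362·0.04189 / 0.28163 = 946 km

946 km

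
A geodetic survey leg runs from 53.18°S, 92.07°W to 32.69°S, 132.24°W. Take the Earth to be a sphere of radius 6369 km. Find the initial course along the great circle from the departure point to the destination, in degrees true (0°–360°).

289.4°

θ = atan2( sin Δλ·cos φ₂ ,  cos φ₁ sin φ₂ − sin φ₁ cos φ₂ cos Δλ )
  = atan2(-0.5429, +0.1911) = 289.40°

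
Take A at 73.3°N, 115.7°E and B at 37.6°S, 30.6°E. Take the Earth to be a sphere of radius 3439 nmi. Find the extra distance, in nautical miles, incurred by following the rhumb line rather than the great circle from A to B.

Great circle: cos σ = sin φ₁ sin φ₂ + cos φ₁ cos φ₂ cos Δλ,  σ = 2.1712 rad → d_gc = 7466.7 nmi
Rhumb line: Δψ = -2.6280, q = Δφ/Δψ = 0.7365, d_rh = R√(Δφ²+q²Δλ²) = 7646.0 nmi
Excess = 7646.0 − 7466.7 = 179.3 ≈ 179 nmi

179 nmi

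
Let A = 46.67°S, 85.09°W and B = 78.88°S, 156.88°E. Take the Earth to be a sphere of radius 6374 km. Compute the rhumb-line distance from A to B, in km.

Δψ = ln[tan(π/4+φ₂/2)/tan(π/4+φ₁/2)] = -1.4063;  Δφ = -0.5622 rad,  Δλ = -2.0600 rad
q = Δφ/Δψ = 0.3998
d = R·√(Δφ² + q²Δλ²) = 6374·0.99710 = 6356 km

6356 km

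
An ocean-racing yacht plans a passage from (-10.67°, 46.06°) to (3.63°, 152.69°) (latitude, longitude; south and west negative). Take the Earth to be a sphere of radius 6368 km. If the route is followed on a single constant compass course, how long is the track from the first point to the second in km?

Rhumb course C = atan2(Δλ, Δψ) with Δψ = ln[tan(π/4+φ₂/2)/tan(π/4+φ₁/2)] = +0.2507, Δλ = +1.8610 → C = 82.33°
d = R·|Δφ| / |cos C| = 6368·0.24958 / 0.13351 = 11904 km

11904 km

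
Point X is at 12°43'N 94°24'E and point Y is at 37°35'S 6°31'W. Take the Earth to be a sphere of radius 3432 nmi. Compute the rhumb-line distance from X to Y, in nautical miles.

6439 nmi

Δψ = ln[tan(π/4+φ₂/2)/tan(π/4+φ₁/2)] = -0.9326;  Δφ = -0.8779 rad,  Δλ = -1.7613 rad
q = Δφ/Δψ = 0.9414
d = R·√(Δφ² + q²Δλ²) = 3432·1.87613 = 6439 nmi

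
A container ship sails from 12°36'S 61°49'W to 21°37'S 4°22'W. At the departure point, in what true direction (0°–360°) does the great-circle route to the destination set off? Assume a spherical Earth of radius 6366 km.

N = sin Δλ·cos φ₂ = +0.7836;  D = cos φ₁ sin φ₂ − sin φ₁ cos φ₂ cos Δλ = -0.2504
initial course = atan2(N, D) = 107.72°

107.7°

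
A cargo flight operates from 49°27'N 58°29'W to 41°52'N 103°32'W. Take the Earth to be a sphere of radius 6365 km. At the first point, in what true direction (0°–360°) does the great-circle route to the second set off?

273.7°

N = sin Δλ·cos φ₂ = -0.5270;  D = cos φ₁ sin φ₂ − sin φ₁ cos φ₂ cos Δλ = +0.0341
initial course = atan2(N, D) = 273.70°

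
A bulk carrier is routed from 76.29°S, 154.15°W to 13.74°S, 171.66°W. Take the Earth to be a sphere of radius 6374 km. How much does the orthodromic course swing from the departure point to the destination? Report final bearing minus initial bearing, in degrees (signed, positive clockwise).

Initial bearing θ₁ = atan2(sin Δλ cos φ₂, cos φ₁ sin φ₂ − sin φ₁ cos φ₂ cos Δλ) = 340.89°
Final bearing θ₂ = (initial bearing from the destination back to the start) + 180° = 355.42°
Δθ = θ₂ − θ₁ = +14.5°

+14.5°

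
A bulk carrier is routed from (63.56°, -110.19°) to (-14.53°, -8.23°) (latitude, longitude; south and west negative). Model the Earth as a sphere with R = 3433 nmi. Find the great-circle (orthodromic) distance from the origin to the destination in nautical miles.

6489 nmi

Haversine: a = sin²(Δφ/2)+cos φ₁ cos φ₂ sin²(Δλ/2) = 0.65698;  σ = 2·atan2(√a,√(1−a))
σ = 108.298° → d = Rσ = 3433·1.89016 = 6489 nmi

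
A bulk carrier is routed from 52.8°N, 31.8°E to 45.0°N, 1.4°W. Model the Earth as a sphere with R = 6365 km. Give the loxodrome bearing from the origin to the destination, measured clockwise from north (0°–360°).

250.3°

Δψ = ln[tan(π/4+φ₂/2)/tan(π/4+φ₁/2)] = -0.2077
Δλ = -0.5794 rad (taken the short way round)
course = atan2(Δλ, Δψ) = 250.28°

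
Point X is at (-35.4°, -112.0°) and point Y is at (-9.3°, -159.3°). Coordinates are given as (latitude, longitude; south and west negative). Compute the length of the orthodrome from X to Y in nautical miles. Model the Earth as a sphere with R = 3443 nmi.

3021 nmi

cos σ = sin φ₁ sin φ₂ + cos φ₁ cos φ₂ cos Δλ
      = sin(-35.40°)sin(-9.30°) + cos(-35.40°)cos(-9.30°)cos(-47.30°) = 0.6391
σ = 50.273° → d = Rσ = 3443·0.87742 = 3021 nmi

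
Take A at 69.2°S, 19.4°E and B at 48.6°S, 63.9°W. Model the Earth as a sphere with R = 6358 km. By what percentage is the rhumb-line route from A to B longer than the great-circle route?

7.1%

Great circle: σ = 0.7545 rad → d_gc = Rσ = 4797.0 km
Rhumb: Δφ = +0.3595, Δλ = -1.4539, Δψ = +0.7221, q = Δφ/Δψ = 0.4979 → d_rh = R√(Δφ²+q²Δλ²) = 5138.6 km
Excess = (5138.6 − 4797.0) / 4797.0 = 341.6 / 4797.0 = 7.12% ≈ 7.1%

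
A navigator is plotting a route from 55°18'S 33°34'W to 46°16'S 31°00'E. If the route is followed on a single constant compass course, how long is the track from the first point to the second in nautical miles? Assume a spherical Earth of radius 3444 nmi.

2503 nmi

Δψ = ln[tan(π/4+φ₂/2)/tan(π/4+φ₁/2)] = +0.2504;  Δφ = +0.1577 rad,  Δλ = +1.1269 rad
q = Δφ/Δψ = 0.6296
d = R·√(Δφ² + q²Δλ²) = 3444·0.72683 = 2503 nmi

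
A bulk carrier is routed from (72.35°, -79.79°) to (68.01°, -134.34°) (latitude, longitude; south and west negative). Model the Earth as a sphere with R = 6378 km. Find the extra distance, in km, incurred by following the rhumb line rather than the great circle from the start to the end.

Great circle: cos σ = sin φ₁ sin φ₂ + cos φ₁ cos φ₂ cos Δλ,  σ = 0.3193 rad → d_gc = 2036.6 km
Rhumb line: Δψ = -0.2243, q = Δφ/Δψ = 0.3377, d_rh = R√(Δφ²+q²Δλ²) = 2107.0 km
Excess = 2107.0 − 2036.6 = 70.4 ≈ 70 km

70 km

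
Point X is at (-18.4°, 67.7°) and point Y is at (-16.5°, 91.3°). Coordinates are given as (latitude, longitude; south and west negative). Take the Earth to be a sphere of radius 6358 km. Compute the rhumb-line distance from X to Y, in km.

2507 km

Δψ = ln[tan(π/4+φ₂/2)/tan(π/4+φ₁/2)] = +0.0348;  Δφ = +0.0332 rad,  Δλ = +0.4119 rad
q = Δφ/Δψ = 0.9539
d = R·√(Δφ² + q²Δλ²) = 6358·0.39432 = 2507 km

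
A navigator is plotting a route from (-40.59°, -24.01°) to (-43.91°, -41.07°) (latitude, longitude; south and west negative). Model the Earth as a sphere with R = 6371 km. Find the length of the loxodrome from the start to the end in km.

Rhumb course C = atan2(Δλ, Δψ) with Δψ = ln[tan(π/4+φ₂/2)/tan(π/4+φ₁/2)] = -0.0783, Δλ = -0.2978 → C = 255.26°
d = R·|Δφ| / |cos C| = 6371·0.05794 / 0.25435 = 1451 km

1451 km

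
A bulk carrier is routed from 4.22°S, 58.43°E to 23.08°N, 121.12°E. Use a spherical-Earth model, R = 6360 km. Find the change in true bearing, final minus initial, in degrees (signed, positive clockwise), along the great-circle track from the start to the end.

At departure: θ₁ = atan2(sin Δλ cos φ₂, cos φ₁ sin φ₂ − sin φ₁ cos φ₂ cos Δλ) = 62.69°
At arrival: θ₂ = atan2(sin Δλ cos φ₁, −cos φ₂ sin φ₁ + sin φ₂ cos φ₁ cos Δλ) = 74.42°
Δθ = θ₂ − θ₁ = +11.7°

+11.7°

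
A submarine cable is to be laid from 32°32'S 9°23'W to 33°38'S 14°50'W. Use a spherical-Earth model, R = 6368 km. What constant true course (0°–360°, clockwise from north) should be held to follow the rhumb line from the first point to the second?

Δψ = ln[tan(π/4+φ₂/2)/tan(π/4+φ₁/2)] = -0.0229
Δλ = -0.0951 rad (taken the short way round)
course = atan2(Δλ, Δψ) = 256.46°

256.5°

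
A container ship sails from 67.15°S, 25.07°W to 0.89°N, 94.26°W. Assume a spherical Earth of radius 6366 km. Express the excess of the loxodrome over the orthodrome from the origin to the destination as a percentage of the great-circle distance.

Great circle: σ = 1.4469 rad → d_gc = Rσ = 9210.7 km
Rhumb: Δφ = +1.1875, Δλ = -1.2076, Δψ = +1.6146, q = Δφ/Δψ = 0.7355 → d_rh = R√(Δφ²+q²Δλ²) = 9440.3 km
Excess = (9440.3 − 9210.7) / 9210.7 = 229.6 / 9210.7 = 2.49% ≈ 2.5%

2.5%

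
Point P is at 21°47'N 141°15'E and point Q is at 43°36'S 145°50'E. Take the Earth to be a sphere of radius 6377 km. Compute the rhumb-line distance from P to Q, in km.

Rhumb course C = atan2(Δλ, Δψ) with Δψ = ln[tan(π/4+φ₂/2)/tan(π/4+φ₁/2)] = -1.2369, Δλ = +0.0800 → C = 176.30°
d = R·|Δφ| / |cos C| = 6377·1.14115 / 0.99792 = 7292 km

7292 km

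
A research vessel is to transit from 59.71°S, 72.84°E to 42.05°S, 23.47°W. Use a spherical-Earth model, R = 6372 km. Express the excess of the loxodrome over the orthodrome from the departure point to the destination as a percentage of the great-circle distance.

8.4%

Great circle: σ = 1.0037 rad → d_gc = Rσ = 6395.6 km
Rhumb: Δφ = +0.3082, Δλ = -1.6809, Δψ = +0.4965, q = Δφ/Δψ = 0.6207 → d_rh = R√(Δφ²+q²Δλ²) = 6932.8 km
Excess = (6932.8 − 6395.6) / 6395.6 = 537.2 / 6395.6 = 8.40% ≈ 8.4%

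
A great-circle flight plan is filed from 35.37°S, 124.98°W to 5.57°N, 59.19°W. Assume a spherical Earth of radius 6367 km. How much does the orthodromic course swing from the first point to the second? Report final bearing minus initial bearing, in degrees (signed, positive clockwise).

At departure: θ₁ = atan2(sin Δλ cos φ₂, cos φ₁ sin φ₂ − sin φ₁ cos φ₂ cos Δλ) = 70.84°
At arrival: θ₂ = atan2(sin Δλ cos φ₁, −cos φ₂ sin φ₁ + sin φ₂ cos φ₁ cos Δλ) = 50.71°
Δθ = θ₂ − θ₁ = -20.1°

-20.1°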